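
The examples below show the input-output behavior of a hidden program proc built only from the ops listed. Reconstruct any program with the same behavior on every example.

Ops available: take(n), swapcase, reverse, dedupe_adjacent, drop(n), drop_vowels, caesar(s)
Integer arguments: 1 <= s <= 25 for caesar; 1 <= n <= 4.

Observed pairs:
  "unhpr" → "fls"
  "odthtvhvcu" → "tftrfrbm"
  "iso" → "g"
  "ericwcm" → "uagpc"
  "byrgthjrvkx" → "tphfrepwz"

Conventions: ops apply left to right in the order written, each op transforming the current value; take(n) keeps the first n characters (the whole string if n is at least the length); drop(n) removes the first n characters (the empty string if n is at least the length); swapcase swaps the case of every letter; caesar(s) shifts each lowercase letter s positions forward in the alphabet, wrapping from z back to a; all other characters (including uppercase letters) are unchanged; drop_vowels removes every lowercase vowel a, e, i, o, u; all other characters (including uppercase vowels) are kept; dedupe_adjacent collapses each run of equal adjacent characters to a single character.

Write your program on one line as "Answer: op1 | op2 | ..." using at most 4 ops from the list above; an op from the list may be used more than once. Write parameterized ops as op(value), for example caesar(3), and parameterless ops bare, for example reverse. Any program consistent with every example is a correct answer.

caesar(24) | reverse | drop(2)

Check, running the answer program on each example:
  "unhpr" -> "slfnp" -> "pnfls" -> "fls"
  "odthtvhvcu" -> "mbrfrtftas" -> "satftrfrbm" -> "tftrfrbm"
  "iso" -> "gqm" -> "mqg" -> "g"
  "ericwcm" -> "cpgauak" -> "kauagpc" -> "uagpc"
  "byrgthjrvkx" -> "zwperfhptiv" -> "vitphfrepwz" -> "tphfrepwz"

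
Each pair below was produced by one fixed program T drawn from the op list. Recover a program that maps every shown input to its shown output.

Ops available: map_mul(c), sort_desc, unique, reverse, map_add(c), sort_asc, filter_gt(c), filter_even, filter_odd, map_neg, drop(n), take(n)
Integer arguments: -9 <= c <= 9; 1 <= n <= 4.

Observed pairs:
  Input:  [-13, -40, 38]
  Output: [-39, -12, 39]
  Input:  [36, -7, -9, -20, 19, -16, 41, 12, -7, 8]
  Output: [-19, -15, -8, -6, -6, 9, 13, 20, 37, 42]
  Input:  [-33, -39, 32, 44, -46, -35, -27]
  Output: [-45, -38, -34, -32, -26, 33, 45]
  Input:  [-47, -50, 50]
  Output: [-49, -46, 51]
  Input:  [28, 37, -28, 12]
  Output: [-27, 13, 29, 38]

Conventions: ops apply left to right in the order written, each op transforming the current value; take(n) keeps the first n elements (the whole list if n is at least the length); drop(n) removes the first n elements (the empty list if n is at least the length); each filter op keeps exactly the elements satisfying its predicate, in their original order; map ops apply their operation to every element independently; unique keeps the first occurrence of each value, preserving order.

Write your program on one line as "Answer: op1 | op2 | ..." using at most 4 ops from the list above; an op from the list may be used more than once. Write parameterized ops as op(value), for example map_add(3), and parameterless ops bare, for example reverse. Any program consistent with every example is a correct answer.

sort_desc | map_add(1) | reverse

Check, running the answer program on each example:
  [-13, -40, 38] -> [38, -13, -40] -> [39, -12, -39] -> [-39, -12, 39]
  [36, -7, -9, -20, 19, -16, 41, 12, -7, 8] -> [41, 36, 19, 12, 8, -7, -7, -9, -16, -20] -> [42, 37, 20, 13, 9, -6, -6, -8, -15, -19] -> [-19, -15, -8, -6, -6, 9, 13, 20, 37, 42]
  [-33, -39, 32, 44, -46, -35, -27] -> [44, 32, -27, -33, -35, -39, -46] -> [45, 33, -26, -32, -34, -38, -45] -> [-45, -38, -34, -32, -26, 33, 45]
  [-47, -50, 50] -> [50, -47, -50] -> [51, -46, -49] -> [-49, -46, 51]
  [28, 37, -28, 12] -> [37, 28, 12, -28] -> [38, 29, 13, -27] -> [-27, 13, 29, 38]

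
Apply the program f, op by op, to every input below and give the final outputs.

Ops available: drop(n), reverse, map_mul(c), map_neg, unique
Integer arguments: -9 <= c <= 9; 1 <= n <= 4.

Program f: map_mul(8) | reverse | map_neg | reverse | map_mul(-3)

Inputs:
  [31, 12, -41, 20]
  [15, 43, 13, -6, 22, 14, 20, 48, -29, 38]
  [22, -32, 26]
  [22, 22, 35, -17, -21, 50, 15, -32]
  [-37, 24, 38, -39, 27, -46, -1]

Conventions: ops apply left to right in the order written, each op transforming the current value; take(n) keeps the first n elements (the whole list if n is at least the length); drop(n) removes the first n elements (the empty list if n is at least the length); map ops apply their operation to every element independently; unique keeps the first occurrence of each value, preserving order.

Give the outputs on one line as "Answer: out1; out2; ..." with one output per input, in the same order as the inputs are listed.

Execution, op by op:
  [31, 12, -41, 20] -> [248, 96, -328, 160] -> [160, -328, 96, 248] -> [-160, 328, -96, -248] -> [-248, -96, 328, -160] -> [744, 288, -984, 480]
  [15, 43, 13, -6, 22, 14, 20, 48, -29, 38] -> [120, 344, 104, -48, 176, 112, 160, 384, -232, 304] -> [304, -232, 384, 160, 112, 176, -48, 104, 344, 120] -> [-304, 232, -384, -160, -112, -176, 48, -104, -344, -120] -> [-120, -344, -104, 48, -176, -112, -160, -384, 232, -304] -> [360, 1032, 312, -144, 528, 336, 480, 1152, -696, 912]
  [22, -32, 26] -> [176, -256, 208] -> [208, -256, 176] -> [-208, 256, -176] -> [-176, 256, -208] -> [528, -768, 624]
  [22, 22, 35, -17, -21, 50, 15, -32] -> [176, 176, 280, -136, -168, 400, 120, -256] -> [-256, 120, 400, -168, -136, 280, 176, 176] -> [256, -120, -400, 168, 136, -280, -176, -176] -> [-176, -176, -280, 136, 168, -400, -120, 256] -> [528, 528, 840, -408, -504, 1200, 360, -768]
  [-37, 24, 38, -39, 27, -46, -1] -> [-296, 192, 304, -312, 216, -368, -8] -> [-8, -368, 216, -312, 304, 192, -296] -> [8, 368, -216, 312, -304, -192, 296] -> [296, -192, -304, 312, -216, 368, 8] -> [-888, 576, 912, -936, 648, -1104, -24]

[744, 288, -984, 480]; [360, 1032, 312, -144, 528, 336, 480, 1152, -696, 912]; [528, -768, 624]; [528, 528, 840, -408, -504, 1200, 360, -768]; [-888, 576, 912, -936, 648, -1104, -24]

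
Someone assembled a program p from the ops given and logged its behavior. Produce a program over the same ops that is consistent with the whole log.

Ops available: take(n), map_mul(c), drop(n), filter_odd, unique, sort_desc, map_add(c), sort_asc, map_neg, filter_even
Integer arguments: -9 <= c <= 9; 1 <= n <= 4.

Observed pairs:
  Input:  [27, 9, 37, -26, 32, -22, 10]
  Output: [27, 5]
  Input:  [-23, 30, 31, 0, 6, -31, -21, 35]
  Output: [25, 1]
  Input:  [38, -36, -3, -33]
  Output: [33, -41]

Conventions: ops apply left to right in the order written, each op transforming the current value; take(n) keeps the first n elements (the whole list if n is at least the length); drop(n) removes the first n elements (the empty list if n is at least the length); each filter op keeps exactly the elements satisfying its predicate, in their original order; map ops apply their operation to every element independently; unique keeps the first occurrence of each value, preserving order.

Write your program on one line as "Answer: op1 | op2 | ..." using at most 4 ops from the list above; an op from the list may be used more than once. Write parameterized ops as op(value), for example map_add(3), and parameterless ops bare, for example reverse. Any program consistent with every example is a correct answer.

sort_desc | take(4) | map_add(-5) | filter_odd

Check, running the answer program on each example:
  [27, 9, 37, -26, 32, -22, 10] -> [37, 32, 27, 10, 9, -22, -26] -> [37, 32, 27, 10] -> [32, 27, 22, 5] -> [27, 5]
  [-23, 30, 31, 0, 6, -31, -21, 35] -> [35, 31, 30, 6, 0, -21, -23, -31] -> [35, 31, 30, 6] -> [30, 26, 25, 1] -> [25, 1]
  [38, -36, -3, -33] -> [38, -3, -33, -36] -> [38, -3, -33, -36] -> [33, -8, -38, -41] -> [33, -41]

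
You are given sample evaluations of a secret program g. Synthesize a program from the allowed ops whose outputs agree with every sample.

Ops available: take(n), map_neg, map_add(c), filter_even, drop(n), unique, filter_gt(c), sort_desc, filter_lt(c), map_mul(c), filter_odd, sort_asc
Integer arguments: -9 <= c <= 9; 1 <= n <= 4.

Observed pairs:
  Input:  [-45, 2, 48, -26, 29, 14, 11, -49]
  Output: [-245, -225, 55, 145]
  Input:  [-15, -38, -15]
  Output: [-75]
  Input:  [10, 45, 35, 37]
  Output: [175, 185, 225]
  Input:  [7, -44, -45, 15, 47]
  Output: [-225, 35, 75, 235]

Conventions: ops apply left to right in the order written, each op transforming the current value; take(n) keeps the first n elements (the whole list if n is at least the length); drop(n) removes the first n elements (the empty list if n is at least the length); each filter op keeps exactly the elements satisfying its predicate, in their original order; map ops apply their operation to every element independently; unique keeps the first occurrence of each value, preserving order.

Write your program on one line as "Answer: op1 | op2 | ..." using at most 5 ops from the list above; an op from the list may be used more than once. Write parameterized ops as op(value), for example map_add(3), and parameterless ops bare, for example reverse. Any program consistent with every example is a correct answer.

map_mul(5) | sort_asc | unique | filter_odd

Check, running the answer program on each example:
  [-45, 2, 48, -26, 29, 14, 11, -49] -> [-225, 10, 240, -130, 145, 70, 55, -245] -> [-245, -225, -130, 10, 55, 70, 145, 240] -> [-245, -225, -130, 10, 55, 70, 145, 240] -> [-245, -225, 55, 145]
  [-15, -38, -15] -> [-75, -190, -75] -> [-190, -75, -75] -> [-190, -75] -> [-75]
  [10, 45, 35, 37] -> [50, 225, 175, 185] -> [50, 175, 185, 225] -> [50, 175, 185, 225] -> [175, 185, 225]
  [7, -44, -45, 15, 47] -> [35, -220, -225, 75, 235] -> [-225, -220, 35, 75, 235] -> [-225, -220, 35, 75, 235] -> [-225, 35, 75, 235]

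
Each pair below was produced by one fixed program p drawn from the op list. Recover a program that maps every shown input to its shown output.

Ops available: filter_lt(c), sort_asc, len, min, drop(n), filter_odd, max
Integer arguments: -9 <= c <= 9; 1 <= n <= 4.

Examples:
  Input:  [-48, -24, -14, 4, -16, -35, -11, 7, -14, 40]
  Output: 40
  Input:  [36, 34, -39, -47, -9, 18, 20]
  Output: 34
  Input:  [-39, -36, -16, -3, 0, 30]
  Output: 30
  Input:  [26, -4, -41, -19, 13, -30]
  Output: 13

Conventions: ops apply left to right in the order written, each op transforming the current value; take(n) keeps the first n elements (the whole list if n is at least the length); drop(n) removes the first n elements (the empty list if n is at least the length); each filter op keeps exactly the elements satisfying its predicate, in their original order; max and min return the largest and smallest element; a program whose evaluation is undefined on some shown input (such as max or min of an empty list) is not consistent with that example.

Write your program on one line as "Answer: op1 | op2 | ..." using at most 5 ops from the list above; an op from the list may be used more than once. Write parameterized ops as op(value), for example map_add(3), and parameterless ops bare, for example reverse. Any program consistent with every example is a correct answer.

drop(1) | sort_asc | drop(1) | max

Check, running the answer program on each example:
  [-48, -24, -14, 4, -16, -35, -11, 7, -14, 40] -> [-24, -14, 4, -16, -35, -11, 7, -14, 40] -> [-35, -24, -16, -14, -14, -11, 4, 7, 40] -> [-24, -16, -14, -14, -11, 4, 7, 40] -> 40
  [36, 34, -39, -47, -9, 18, 20] -> [34, -39, -47, -9, 18, 20] -> [-47, -39, -9, 18, 20, 34] -> [-39, -9, 18, 20, 34] -> 34
  [-39, -36, -16, -3, 0, 30] -> [-36, -16, -3, 0, 30] -> [-36, -16, -3, 0, 30] -> [-16, -3, 0, 30] -> 30
  [26, -4, -41, -19, 13, -30] -> [-4, -41, -19, 13, -30] -> [-41, -30, -19, -4, 13] -> [-30, -19, -4, 13] -> 13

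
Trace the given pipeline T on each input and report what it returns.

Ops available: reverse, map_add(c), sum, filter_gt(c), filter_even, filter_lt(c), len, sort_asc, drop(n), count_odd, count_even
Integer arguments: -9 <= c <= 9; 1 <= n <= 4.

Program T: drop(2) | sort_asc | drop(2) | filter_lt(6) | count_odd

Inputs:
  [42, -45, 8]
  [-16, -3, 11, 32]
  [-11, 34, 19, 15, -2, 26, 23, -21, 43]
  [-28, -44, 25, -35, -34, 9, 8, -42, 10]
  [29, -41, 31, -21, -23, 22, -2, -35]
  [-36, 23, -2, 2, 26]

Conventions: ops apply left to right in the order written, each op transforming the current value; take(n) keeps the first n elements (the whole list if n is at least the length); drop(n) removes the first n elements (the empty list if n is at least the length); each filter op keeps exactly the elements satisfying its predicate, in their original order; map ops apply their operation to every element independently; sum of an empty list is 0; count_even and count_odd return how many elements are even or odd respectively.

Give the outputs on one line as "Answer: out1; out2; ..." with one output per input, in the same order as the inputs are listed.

Execution, op by op:
  [42, -45, 8] -> [8] -> [8] -> [] -> [] -> 0
  [-16, -3, 11, 32] -> [11, 32] -> [11, 32] -> [] -> [] -> 0
  [-11, 34, 19, 15, -2, 26, 23, -21, 43] -> [19, 15, -2, 26, 23, -21, 43] -> [-21, -2, 15, 19, 23, 26, 43] -> [15, 19, 23, 26, 43] -> [] -> 0
  [-28, -44, 25, -35, -34, 9, 8, -42, 10] -> [25, -35, -34, 9, 8, -42, 10] -> [-42, -35, -34, 8, 9, 10, 25] -> [-34, 8, 9, 10, 25] -> [-34] -> 0
  [29, -41, 31, -21, -23, 22, -2, -35] -> [31, -21, -23, 22, -2, -35] -> [-35, -23, -21, -2, 22, 31] -> [-21, -2, 22, 31] -> [-21, -2] -> 1
  [-36, 23, -2, 2, 26] -> [-2, 2, 26] -> [-2, 2, 26] -> [26] -> [] -> 0

0; 0; 0; 0; 1; 0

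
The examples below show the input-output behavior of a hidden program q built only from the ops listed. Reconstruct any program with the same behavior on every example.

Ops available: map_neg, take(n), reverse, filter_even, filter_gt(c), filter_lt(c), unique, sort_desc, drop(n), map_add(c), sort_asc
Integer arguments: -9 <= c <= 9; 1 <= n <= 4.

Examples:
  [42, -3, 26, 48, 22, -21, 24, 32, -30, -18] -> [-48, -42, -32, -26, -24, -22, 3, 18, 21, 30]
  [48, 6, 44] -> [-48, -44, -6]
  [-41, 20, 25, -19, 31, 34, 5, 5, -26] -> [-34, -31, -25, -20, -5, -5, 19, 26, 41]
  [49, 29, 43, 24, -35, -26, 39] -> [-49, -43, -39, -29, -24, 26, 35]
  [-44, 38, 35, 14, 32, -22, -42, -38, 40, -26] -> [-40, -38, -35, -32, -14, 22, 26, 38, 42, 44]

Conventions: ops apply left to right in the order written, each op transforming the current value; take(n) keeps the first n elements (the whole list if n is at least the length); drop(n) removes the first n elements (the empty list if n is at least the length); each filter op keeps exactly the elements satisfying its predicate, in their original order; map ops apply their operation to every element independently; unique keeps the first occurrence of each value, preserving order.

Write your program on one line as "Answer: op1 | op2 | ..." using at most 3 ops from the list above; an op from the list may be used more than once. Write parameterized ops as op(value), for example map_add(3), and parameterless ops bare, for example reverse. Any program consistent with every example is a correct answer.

sort_desc | map_neg

Check, running the answer program on each example:
  [42, -3, 26, 48, 22, -21, 24, 32, -30, -18] -> [48, 42, 32, 26, 24, 22, -3, -18, -21, -30] -> [-48, -42, -32, -26, -24, -22, 3, 18, 21, 30]
  [48, 6, 44] -> [48, 44, 6] -> [-48, -44, -6]
  [-41, 20, 25, -19, 31, 34, 5, 5, -26] -> [34, 31, 25, 20, 5, 5, -19, -26, -41] -> [-34, -31, -25, -20, -5, -5, 19, 26, 41]
  [49, 29, 43, 24, -35, -26, 39] -> [49, 43, 39, 29, 24, -26, -35] -> [-49, -43, -39, -29, -24, 26, 35]
  [-44, 38, 35, 14, 32, -22, -42, -38, 40, -26] -> [40, 38, 35, 32, 14, -22, -26, -38, -42, -44] -> [-40, -38, -35, -32, -14, 22, 26, 38, 42, 44]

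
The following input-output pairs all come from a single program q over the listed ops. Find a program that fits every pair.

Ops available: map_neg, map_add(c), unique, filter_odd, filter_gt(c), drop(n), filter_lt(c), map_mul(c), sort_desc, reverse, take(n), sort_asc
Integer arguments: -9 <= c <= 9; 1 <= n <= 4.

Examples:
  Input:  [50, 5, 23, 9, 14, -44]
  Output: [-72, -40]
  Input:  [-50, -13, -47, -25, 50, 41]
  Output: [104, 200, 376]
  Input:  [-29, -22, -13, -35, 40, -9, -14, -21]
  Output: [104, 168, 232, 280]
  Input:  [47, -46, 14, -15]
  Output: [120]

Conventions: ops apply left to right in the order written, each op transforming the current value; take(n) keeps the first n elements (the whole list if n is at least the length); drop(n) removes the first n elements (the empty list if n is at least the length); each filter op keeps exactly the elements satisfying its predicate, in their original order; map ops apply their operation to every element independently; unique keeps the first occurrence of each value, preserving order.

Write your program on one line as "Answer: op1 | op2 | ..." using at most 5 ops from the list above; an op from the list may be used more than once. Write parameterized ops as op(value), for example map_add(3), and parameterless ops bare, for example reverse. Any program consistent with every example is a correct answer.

filter_odd | sort_desc | map_mul(-8) | drop(1)

Check, running the answer program on each example:
  [50, 5, 23, 9, 14, -44] -> [5, 23, 9] -> [23, 9, 5] -> [-184, -72, -40] -> [-72, -40]
  [-50, -13, -47, -25, 50, 41] -> [-13, -47, -25, 41] -> [41, -13, -25, -47] -> [-328, 104, 200, 376] -> [104, 200, 376]
  [-29, -22, -13, -35, 40, -9, -14, -21] -> [-29, -13, -35, -9, -21] -> [-9, -13, -21, -29, -35] -> [72, 104, 168, 232, 280] -> [104, 168, 232, 280]
  [47, -46, 14, -15] -> [47, -15] -> [47, -15] -> [-376, 120] -> [120]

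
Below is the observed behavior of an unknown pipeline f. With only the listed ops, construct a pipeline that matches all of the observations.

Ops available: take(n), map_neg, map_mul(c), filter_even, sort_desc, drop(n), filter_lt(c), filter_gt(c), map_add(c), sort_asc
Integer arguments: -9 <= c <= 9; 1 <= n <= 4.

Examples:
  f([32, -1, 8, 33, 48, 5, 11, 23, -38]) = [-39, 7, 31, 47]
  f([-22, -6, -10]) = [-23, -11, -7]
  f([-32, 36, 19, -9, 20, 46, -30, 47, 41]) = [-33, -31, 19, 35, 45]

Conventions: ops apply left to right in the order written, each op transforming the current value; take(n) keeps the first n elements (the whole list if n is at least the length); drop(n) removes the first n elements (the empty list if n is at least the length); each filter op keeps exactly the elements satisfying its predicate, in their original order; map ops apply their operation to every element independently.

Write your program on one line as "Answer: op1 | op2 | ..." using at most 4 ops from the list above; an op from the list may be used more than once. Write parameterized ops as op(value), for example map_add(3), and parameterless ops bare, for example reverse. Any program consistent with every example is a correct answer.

filter_even | map_add(-4) | map_add(3) | sort_asc

Check, running the answer program on each example:
  [32, -1, 8, 33, 48, 5, 11, 23, -38] -> [32, 8, 48, -38] -> [28, 4, 44, -42] -> [31, 7, 47, -39] -> [-39, 7, 31, 47]
  [-22, -6, -10] -> [-22, -6, -10] -> [-26, -10, -14] -> [-23, -7, -11] -> [-23, -11, -7]
  [-32, 36, 19, -9, 20, 46, -30, 47, 41] -> [-32, 36, 20, 46, -30] -> [-36, 32, 16, 42, -34] -> [-33, 35, 19, 45, -31] -> [-33, -31, 19, 35, 45]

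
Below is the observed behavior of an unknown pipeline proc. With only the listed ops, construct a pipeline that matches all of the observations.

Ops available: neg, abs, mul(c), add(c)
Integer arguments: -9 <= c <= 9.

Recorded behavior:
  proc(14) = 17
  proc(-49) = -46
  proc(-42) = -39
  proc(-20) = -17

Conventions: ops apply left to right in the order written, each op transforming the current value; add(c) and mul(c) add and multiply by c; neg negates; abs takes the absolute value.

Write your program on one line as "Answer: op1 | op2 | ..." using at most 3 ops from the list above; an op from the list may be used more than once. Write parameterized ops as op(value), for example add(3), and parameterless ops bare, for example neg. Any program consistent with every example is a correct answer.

neg | add(-3) | neg

Check, running the answer program on each example:
  14 -> -14 -> -17 -> 17
  -49 -> 49 -> 46 -> -46
  -42 -> 42 -> 39 -> -39
  -20 -> 20 -> 17 -> -17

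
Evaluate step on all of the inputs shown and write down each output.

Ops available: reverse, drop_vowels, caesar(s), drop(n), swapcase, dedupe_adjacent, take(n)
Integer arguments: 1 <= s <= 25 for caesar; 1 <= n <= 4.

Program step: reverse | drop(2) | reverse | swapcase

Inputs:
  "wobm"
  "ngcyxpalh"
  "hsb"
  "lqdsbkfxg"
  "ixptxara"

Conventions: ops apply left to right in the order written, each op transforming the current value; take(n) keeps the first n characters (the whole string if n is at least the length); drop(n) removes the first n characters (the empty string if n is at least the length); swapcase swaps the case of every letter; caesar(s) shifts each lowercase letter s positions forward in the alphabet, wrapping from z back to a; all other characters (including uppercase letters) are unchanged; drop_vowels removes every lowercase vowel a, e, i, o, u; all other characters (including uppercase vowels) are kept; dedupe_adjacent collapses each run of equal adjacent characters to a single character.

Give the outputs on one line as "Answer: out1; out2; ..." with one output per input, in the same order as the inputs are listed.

Execution, op by op:
  "wobm" -> "mbow" -> "ow" -> "wo" -> "WO"
  "ngcyxpalh" -> "hlapxycgn" -> "apxycgn" -> "ngcyxpa" -> "NGCYXPA"
  "hsb" -> "bsh" -> "h" -> "h" -> "H"
  "lqdsbkfxg" -> "gxfkbsdql" -> "fkbsdql" -> "lqdsbkf" -> "LQDSBKF"
  "ixptxara" -> "araxtpxi" -> "axtpxi" -> "ixptxa" -> "IXPTXA"

"WO"; "NGCYXPA"; "H"; "LQDSBKF"; "IXPTXA"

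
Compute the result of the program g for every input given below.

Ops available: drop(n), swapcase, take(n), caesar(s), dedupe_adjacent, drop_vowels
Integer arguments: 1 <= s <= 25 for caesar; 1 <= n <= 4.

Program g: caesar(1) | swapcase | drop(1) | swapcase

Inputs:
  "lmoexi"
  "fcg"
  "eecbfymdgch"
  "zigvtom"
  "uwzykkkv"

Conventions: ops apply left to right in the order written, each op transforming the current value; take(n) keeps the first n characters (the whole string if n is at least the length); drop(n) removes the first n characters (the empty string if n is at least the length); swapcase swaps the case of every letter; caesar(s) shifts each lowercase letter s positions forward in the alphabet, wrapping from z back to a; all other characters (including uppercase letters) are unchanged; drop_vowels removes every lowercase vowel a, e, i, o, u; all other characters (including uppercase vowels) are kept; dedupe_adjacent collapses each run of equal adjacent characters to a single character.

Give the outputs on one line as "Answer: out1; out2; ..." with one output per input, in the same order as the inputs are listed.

"npfyj"; "dh"; "fdcgznehdi"; "jhwupn"; "xazlllw"

Execution, op by op:
  "lmoexi" -> "mnpfyj" -> "MNPFYJ" -> "NPFYJ" -> "npfyj"
  "fcg" -> "gdh" -> "GDH" -> "DH" -> "dh"
  "eecbfymdgch" -> "ffdcgznehdi" -> "FFDCGZNEHDI" -> "FDCGZNEHDI" -> "fdcgznehdi"
  "zigvtom" -> "ajhwupn" -> "AJHWUPN" -> "JHWUPN" -> "jhwupn"
  "uwzykkkv" -> "vxazlllw" -> "VXAZLLLW" -> "XAZLLLW" -> "xazlllw"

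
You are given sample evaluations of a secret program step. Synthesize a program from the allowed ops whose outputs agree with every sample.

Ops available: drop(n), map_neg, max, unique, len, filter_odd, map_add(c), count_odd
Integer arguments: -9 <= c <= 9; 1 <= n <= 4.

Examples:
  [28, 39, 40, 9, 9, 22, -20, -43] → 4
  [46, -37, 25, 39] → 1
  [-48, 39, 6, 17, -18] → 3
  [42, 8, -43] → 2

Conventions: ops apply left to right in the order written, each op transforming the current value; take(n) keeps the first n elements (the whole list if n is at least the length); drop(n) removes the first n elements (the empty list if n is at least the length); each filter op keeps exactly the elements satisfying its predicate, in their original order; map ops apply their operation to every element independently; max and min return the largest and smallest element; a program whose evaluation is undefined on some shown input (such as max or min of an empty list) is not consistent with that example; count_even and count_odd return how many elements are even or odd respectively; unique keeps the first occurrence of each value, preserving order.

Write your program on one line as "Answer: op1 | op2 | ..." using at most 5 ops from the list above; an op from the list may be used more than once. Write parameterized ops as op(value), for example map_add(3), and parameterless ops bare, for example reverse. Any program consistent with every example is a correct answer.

map_add(-9) | filter_odd | map_add(9) | len

Check, running the answer program on each example:
  [28, 39, 40, 9, 9, 22, -20, -43] -> [19, 30, 31, 0, 0, 13, -29, -52] -> [19, 31, 13, -29] -> [28, 40, 22, -20] -> 4
  [46, -37, 25, 39] -> [37, -46, 16, 30] -> [37] -> [46] -> 1
  [-48, 39, 6, 17, -18] -> [-57, 30, -3, 8, -27] -> [-57, -3, -27] -> [-48, 6, -18] -> 3
  [42, 8, -43] -> [33, -1, -52] -> [33, -1] -> [42, 8] -> 2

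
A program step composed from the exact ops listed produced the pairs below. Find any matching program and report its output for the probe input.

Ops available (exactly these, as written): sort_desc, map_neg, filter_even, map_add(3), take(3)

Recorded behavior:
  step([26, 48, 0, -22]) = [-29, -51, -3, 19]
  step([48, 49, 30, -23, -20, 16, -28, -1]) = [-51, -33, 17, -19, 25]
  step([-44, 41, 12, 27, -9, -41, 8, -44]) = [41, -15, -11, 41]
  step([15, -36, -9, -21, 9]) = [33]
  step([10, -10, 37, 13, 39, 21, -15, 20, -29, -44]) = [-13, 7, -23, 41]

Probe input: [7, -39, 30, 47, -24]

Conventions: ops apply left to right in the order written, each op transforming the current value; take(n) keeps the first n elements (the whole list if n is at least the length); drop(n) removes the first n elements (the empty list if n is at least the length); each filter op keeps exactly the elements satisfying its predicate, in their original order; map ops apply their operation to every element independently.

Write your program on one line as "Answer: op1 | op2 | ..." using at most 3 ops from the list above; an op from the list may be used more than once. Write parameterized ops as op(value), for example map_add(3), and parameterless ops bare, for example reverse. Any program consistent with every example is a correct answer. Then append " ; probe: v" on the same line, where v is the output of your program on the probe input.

filter_even | map_add(3) | map_neg ; probe: [-33, 21]

Check, running the answer program on each example:
  [26, 48, 0, -22] -> [26, 48, 0, -22] -> [29, 51, 3, -19] -> [-29, -51, -3, 19]
  [48, 49, 30, -23, -20, 16, -28, -1] -> [48, 30, -20, 16, -28] -> [51, 33, -17, 19, -25] -> [-51, -33, 17, -19, 25]
  [-44, 41, 12, 27, -9, -41, 8, -44] -> [-44, 12, 8, -44] -> [-41, 15, 11, -41] -> [41, -15, -11, 41]
  [15, -36, -9, -21, 9] -> [-36] -> [-33] -> [33]
  [10, -10, 37, 13, 39, 21, -15, 20, -29, -44] -> [10, -10, 20, -44] -> [13, -7, 23, -41] -> [-13, 7, -23, 41]
  probe: [7, -39, 30, 47, -24] -> [30, -24] -> [33, -21] -> [-33, 21]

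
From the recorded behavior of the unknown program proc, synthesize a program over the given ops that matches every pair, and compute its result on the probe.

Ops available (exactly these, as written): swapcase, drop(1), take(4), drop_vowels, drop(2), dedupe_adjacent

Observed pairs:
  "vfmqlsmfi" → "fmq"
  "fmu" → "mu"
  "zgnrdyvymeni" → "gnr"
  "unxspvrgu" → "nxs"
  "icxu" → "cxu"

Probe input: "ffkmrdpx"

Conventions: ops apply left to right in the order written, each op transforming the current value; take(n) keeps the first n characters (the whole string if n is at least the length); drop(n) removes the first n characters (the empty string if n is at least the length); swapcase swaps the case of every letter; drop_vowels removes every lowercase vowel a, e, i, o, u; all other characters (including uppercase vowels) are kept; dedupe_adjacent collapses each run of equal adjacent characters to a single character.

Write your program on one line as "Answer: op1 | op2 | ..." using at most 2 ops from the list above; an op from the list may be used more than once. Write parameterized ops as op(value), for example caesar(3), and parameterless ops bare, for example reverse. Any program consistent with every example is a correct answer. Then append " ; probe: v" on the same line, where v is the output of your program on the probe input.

take(4) | drop(1) ; probe: "fkm"

Check, running the answer program on each example:
  "vfmqlsmfi" -> "vfmq" -> "fmq"
  "fmu" -> "fmu" -> "mu"
  "zgnrdyvymeni" -> "zgnr" -> "gnr"
  "unxspvrgu" -> "unxs" -> "nxs"
  "icxu" -> "icxu" -> "cxu"
  probe: "ffkmrdpx" -> "ffkm" -> "fkm"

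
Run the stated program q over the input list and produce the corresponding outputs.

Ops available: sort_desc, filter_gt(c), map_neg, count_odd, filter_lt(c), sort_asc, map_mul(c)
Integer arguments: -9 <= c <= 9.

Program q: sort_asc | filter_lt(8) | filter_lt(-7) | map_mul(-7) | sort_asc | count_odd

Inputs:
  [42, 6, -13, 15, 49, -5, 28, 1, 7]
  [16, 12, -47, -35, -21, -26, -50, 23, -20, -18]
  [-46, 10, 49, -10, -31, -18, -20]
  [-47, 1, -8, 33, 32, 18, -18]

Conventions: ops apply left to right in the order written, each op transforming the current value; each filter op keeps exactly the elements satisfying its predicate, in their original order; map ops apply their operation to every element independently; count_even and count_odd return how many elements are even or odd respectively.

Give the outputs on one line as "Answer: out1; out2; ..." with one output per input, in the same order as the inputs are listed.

1; 3; 1; 1

Execution, op by op:
  [42, 6, -13, 15, 49, -5, 28, 1, 7] -> [-13, -5, 1, 6, 7, 15, 28, 42, 49] -> [-13, -5, 1, 6, 7] -> [-13] -> [91] -> [91] -> 1
  [16, 12, -47, -35, -21, -26, -50, 23, -20, -18] -> [-50, -47, -35, -26, -21, -20, -18, 12, 16, 23] -> [-50, -47, -35, -26, -21, -20, -18] -> [-50, -47, -35, -26, -21, -20, -18] -> [350, 329, 245, 182, 147, 140, 126] -> [126, 140, 147, 182, 245, 329, 350] -> 3
  [-46, 10, 49, -10, -31, -18, -20] -> [-46, -31, -20, -18, -10, 10, 49] -> [-46, -31, -20, -18, -10] -> [-46, -31, -20, -18, -10] -> [322, 217, 140, 126, 70] -> [70, 126, 140, 217, 322] -> 1
  [-47, 1, -8, 33, 32, 18, -18] -> [-47, -18, -8, 1, 18, 32, 33] -> [-47, -18, -8, 1] -> [-47, -18, -8] -> [329, 126, 56] -> [56, 126, 329] -> 1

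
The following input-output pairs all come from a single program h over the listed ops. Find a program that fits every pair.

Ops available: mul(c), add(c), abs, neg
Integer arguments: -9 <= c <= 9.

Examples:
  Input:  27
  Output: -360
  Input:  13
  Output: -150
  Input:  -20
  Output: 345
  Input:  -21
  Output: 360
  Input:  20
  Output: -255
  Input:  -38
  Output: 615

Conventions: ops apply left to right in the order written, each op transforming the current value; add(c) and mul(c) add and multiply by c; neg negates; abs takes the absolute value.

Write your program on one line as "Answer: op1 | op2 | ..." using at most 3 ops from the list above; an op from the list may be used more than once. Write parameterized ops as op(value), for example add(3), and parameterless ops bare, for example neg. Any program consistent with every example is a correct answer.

mul(-3) | add(9) | mul(5)

Check, running the answer program on each example:
  27 -> -81 -> -72 -> -360
  13 -> -39 -> -30 -> -150
  -20 -> 60 -> 69 -> 345
  -21 -> 63 -> 72 -> 360
  20 -> -60 -> -51 -> -255
  -38 -> 114 -> 123 -> 615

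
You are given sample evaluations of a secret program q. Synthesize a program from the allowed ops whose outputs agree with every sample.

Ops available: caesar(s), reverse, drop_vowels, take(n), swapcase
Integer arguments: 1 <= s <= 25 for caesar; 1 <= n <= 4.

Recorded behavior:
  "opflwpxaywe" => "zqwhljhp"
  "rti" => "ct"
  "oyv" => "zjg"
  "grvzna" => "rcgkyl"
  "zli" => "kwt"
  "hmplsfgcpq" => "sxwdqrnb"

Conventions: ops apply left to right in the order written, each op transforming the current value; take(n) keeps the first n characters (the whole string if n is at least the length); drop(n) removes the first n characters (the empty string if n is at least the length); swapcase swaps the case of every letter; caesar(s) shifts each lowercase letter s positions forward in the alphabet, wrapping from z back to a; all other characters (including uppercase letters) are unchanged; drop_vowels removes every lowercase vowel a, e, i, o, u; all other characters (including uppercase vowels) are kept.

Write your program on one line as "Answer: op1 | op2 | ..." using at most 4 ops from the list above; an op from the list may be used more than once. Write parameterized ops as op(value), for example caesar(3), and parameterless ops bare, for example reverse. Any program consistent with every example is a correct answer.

caesar(11) | reverse | drop_vowels | reverse

Check, running the answer program on each example:
  "opflwpxaywe" -> "zaqwhailjhp" -> "phjliahwqaz" -> "phjlhwqz" -> "zqwhljhp"
  "rti" -> "cet" -> "tec" -> "tc" -> "ct"
  "oyv" -> "zjg" -> "gjz" -> "gjz" -> "zjg"
  "grvzna" -> "rcgkyl" -> "lykgcr" -> "lykgcr" -> "rcgkyl"
  "zli" -> "kwt" -> "twk" -> "twk" -> "kwt"
  "hmplsfgcpq" -> "sxawdqrnab" -> "banrqdwaxs" -> "bnrqdwxs" -> "sxwdqrnb"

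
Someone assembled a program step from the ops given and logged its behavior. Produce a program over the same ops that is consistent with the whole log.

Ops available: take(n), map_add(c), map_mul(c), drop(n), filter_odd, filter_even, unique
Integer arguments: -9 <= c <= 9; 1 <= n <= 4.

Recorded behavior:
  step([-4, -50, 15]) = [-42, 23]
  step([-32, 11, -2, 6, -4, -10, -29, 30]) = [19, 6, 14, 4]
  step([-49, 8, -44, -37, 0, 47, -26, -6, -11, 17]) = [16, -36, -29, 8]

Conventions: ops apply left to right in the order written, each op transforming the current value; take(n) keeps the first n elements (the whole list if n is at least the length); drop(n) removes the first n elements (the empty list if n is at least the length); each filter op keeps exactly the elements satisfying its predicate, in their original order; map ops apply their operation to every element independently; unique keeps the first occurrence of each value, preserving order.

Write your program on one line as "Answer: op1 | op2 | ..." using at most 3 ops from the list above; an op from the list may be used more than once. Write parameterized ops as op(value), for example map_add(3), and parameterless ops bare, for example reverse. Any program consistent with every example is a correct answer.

map_add(8) | drop(1) | take(4)

Check, running the answer program on each example:
  [-4, -50, 15] -> [4, -42, 23] -> [-42, 23] -> [-42, 23]
  [-32, 11, -2, 6, -4, -10, -29, 30] -> [-24, 19, 6, 14, 4, -2, -21, 38] -> [19, 6, 14, 4, -2, -21, 38] -> [19, 6, 14, 4]
  [-49, 8, -44, -37, 0, 47, -26, -6, -11, 17] -> [-41, 16, -36, -29, 8, 55, -18, 2, -3, 25] -> [16, -36, -29, 8, 55, -18, 2, -3, 25] -> [16, -36, -29, 8]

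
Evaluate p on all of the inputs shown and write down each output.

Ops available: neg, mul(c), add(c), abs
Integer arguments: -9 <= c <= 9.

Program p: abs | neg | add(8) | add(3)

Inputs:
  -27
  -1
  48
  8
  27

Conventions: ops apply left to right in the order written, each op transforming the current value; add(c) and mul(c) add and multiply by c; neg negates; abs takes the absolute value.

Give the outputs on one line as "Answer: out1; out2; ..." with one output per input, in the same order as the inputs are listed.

Execution, op by op:
  -27 -> 27 -> -27 -> -19 -> -16
  -1 -> 1 -> -1 -> 7 -> 10
  48 -> 48 -> -48 -> -40 -> -37
  8 -> 8 -> -8 -> 0 -> 3
  27 -> 27 -> -27 -> -19 -> -16

-16; 10; -37; 3; -16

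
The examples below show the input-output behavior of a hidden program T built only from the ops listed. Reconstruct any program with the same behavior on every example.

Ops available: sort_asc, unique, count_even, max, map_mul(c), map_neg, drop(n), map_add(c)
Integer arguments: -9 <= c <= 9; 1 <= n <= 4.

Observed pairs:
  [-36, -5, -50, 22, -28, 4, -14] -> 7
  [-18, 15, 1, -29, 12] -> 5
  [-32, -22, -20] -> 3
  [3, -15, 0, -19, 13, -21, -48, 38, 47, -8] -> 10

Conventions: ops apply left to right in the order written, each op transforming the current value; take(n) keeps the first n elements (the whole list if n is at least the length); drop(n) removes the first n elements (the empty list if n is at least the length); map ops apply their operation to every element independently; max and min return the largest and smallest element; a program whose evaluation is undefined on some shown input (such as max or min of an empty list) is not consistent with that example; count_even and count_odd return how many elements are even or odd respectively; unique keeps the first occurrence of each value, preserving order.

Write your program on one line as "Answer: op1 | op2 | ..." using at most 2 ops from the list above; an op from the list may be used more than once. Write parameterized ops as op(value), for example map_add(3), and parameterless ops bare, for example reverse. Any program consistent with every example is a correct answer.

map_mul(-8) | count_even

Check, running the answer program on each example:
  [-36, -5, -50, 22, -28, 4, -14] -> [288, 40, 400, -176, 224, -32, 112] -> 7
  [-18, 15, 1, -29, 12] -> [144, -120, -8, 232, -96] -> 5
  [-32, -22, -20] -> [256, 176, 160] -> 3
  [3, -15, 0, -19, 13, -21, -48, 38, 47, -8] -> [-24, 120, 0, 152, -104, 168, 384, -304, -376, 64] -> 10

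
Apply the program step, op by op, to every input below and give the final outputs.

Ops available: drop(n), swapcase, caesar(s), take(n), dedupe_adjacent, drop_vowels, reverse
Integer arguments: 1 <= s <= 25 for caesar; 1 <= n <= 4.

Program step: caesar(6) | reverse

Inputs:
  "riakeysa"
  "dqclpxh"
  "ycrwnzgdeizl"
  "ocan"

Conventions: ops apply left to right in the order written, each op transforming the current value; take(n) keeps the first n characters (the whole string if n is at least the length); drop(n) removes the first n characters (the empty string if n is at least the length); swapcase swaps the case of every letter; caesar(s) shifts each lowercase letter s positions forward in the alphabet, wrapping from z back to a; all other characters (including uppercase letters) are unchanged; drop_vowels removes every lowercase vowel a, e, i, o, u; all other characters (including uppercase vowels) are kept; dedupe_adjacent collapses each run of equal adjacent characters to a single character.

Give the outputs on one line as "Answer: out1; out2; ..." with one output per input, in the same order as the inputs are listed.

Execution, op by op:
  "riakeysa" -> "xogqkeyg" -> "gyekqgox"
  "dqclpxh" -> "jwirvdn" -> "ndvriwj"
  "ycrwnzgdeizl" -> "eixctfmjkofr" -> "rfokjmftcxie"
  "ocan" -> "uigt" -> "tgiu"

"gyekqgox"; "ndvriwj"; "rfokjmftcxie"; "tgiu"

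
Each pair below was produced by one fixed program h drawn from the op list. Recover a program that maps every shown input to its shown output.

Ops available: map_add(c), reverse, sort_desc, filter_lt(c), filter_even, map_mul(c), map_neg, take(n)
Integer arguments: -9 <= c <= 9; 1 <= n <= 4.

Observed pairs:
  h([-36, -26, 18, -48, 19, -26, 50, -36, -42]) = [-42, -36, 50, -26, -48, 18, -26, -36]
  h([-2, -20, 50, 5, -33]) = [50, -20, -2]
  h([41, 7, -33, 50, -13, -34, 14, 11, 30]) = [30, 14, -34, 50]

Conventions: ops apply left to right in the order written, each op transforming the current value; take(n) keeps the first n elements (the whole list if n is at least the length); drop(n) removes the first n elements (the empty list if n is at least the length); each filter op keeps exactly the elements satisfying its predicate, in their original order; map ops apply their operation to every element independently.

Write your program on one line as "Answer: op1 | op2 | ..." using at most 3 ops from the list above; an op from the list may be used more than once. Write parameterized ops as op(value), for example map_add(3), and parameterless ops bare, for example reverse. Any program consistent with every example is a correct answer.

reverse | filter_even

Check, running the answer program on each example:
  [-36, -26, 18, -48, 19, -26, 50, -36, -42] -> [-42, -36, 50, -26, 19, -48, 18, -26, -36] -> [-42, -36, 50, -26, -48, 18, -26, -36]
  [-2, -20, 50, 5, -33] -> [-33, 5, 50, -20, -2] -> [50, -20, -2]
  [41, 7, -33, 50, -13, -34, 14, 11, 30] -> [30, 11, 14, -34, -13, 50, -33, 7, 41] -> [30, 14, -34, 50]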